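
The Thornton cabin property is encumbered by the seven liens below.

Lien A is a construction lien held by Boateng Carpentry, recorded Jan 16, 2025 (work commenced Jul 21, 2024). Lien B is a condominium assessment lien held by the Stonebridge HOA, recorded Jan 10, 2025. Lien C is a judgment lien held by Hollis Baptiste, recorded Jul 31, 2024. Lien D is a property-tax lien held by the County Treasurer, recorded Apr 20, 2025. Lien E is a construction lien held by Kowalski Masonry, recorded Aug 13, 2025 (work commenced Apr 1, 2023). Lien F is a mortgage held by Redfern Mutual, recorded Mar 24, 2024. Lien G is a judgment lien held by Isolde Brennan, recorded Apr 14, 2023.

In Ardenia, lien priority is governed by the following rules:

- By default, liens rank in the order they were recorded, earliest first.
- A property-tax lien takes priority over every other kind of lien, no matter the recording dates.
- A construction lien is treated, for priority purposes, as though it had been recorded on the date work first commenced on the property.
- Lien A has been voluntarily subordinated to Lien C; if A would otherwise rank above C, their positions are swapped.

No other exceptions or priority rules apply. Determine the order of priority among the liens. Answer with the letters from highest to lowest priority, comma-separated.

D, E, G, F, C, A, B

Adjusting effective dates: A relates back to Jul 21, 2024 (work commenced); E's effective date is Apr 1, 2023, when work began.
D is a property-tax lien, so it outranks all other liens regardless of date.
Remaining liens by effective date: E (Apr 1, 2023), G (Apr 14, 2023), F (Mar 24, 2024), A (Jul 21, 2024), C (Jul 31, 2024), B (Jan 10, 2025).
Because A would otherwise rank above C, the subordination swaps them.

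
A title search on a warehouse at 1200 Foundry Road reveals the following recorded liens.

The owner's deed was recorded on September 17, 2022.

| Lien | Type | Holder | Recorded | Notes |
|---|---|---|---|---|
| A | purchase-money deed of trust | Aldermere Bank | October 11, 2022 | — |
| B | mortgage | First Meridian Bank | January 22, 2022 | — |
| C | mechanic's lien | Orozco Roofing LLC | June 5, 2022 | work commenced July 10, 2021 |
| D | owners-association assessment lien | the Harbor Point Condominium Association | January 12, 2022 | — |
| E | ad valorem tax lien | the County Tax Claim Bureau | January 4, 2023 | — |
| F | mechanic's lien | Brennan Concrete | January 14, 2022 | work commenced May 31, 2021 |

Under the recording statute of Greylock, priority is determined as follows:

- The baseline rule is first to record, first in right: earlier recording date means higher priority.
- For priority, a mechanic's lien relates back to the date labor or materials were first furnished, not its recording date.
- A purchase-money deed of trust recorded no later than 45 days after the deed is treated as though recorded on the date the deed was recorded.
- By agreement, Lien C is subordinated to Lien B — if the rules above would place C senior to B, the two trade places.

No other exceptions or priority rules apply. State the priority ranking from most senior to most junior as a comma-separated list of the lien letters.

F, B, D, C, A, E

Adjusting effective dates: A relates back to the deed date September 17, 2022; C is treated as recorded July 10, 2021, the work-commencement date; F relates back to May 31, 2021 (work commenced).
By effective date: F (May 31, 2021), C (July 10, 2021), D (January 12, 2022), B (January 22, 2022), A (September 17, 2022), E (January 4, 2023).
The subordination applies — C was senior to B — so C and B swap.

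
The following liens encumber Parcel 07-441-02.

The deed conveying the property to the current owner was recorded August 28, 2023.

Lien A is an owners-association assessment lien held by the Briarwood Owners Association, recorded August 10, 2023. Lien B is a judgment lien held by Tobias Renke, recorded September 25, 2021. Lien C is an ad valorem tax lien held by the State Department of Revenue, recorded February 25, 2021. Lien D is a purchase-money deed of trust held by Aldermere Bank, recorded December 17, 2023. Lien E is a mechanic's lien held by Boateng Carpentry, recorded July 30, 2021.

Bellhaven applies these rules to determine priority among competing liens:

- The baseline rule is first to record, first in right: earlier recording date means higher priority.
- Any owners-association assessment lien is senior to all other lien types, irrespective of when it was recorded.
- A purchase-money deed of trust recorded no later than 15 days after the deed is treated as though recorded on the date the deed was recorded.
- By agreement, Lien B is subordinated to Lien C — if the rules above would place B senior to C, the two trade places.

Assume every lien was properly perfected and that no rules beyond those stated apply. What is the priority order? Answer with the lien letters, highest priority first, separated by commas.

A, C, E, B, D

First, effective dates: D missed the 15-day window (111 days after the deed), so its recording date stands.
As an owners-association assessment lien, A is senior to every other lien.
The other liens, earliest effective date first: C (February 25, 2021), E (July 30, 2021), B (September 25, 2021), D (December 17, 2023).
B already ranks below C; the subordination has no effect.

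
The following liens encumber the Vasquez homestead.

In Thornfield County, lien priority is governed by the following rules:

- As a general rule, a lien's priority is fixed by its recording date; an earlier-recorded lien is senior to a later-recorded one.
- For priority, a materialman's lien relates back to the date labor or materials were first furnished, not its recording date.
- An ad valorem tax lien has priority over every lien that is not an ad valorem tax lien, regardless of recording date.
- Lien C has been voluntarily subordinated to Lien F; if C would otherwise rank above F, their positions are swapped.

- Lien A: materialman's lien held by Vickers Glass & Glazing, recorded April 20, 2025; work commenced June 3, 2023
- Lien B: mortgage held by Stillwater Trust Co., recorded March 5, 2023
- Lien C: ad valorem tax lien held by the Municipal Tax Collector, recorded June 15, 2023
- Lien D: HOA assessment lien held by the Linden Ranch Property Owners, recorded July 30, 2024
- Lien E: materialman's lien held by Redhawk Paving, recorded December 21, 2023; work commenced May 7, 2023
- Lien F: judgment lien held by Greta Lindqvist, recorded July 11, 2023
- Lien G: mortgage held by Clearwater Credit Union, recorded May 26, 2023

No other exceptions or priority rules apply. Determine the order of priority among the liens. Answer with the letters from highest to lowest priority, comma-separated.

F, B, E, G, A, C, D

First, effective dates: A's effective date is June 3, 2023, when work began; E is treated as recorded May 7, 2023, the work-commencement date.
C is an ad valorem tax lien and takes priority over every other lien.
Remaining liens by effective date: B (March 5, 2023), E (May 7, 2023), G (May 26, 2023), A (June 3, 2023), F (July 11, 2023), D (July 30, 2024).
C would otherwise be senior to F, so under the subordination agreement C and F exchange positions.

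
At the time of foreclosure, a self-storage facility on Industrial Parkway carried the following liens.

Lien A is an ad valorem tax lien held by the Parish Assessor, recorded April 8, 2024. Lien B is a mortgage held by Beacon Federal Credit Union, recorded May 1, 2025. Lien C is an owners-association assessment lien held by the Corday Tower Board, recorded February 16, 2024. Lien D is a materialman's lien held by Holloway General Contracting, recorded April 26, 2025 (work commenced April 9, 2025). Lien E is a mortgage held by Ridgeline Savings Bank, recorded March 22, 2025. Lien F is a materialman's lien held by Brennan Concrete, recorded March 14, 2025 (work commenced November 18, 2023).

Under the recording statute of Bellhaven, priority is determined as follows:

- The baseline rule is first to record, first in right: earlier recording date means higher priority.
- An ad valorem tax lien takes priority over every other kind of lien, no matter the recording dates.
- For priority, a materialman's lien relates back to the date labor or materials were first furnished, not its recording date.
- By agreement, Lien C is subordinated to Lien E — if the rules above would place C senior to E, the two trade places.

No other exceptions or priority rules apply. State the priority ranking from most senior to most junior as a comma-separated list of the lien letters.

Effective dates after the stated exceptions: D's effective date is April 9, 2025, when work began; F relates back to November 18, 2023 (work commenced).
As an ad valorem tax lien, A is senior to every other lien.
Ordering the rest by effective date: F (November 18, 2023), C (February 16, 2024), E (March 22, 2025), D (April 9, 2025), B (May 1, 2025).
The subordination applies — C was senior to E — so C and E swap.

A, F, E, C, D, B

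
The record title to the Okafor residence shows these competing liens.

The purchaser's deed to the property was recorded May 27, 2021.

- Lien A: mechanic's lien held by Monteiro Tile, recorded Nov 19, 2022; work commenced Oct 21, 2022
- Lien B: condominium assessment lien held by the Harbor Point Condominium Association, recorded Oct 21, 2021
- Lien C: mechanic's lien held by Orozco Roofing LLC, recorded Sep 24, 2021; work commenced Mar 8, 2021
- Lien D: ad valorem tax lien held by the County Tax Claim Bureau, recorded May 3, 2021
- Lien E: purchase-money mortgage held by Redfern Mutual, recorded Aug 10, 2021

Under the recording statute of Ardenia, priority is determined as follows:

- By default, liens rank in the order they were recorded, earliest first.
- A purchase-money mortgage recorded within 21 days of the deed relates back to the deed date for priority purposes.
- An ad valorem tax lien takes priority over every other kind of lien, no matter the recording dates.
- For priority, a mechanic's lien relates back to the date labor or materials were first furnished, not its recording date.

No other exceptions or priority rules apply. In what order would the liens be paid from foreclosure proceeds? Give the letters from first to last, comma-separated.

D, C, E, B, A

Adjusting effective dates: A is treated as recorded Oct 21, 2022, the work-commencement date; C is treated as recorded Mar 8, 2021, the work-commencement date; E missed the 21-day window (75 days after the deed), so its recording date stands.
D is an ad valorem tax lien, so it outranks all other liens regardless of date.
Ordering the rest by effective date: C (Mar 8, 2021), E (Aug 10, 2021), B (Oct 21, 2021), A (Oct 21, 2022).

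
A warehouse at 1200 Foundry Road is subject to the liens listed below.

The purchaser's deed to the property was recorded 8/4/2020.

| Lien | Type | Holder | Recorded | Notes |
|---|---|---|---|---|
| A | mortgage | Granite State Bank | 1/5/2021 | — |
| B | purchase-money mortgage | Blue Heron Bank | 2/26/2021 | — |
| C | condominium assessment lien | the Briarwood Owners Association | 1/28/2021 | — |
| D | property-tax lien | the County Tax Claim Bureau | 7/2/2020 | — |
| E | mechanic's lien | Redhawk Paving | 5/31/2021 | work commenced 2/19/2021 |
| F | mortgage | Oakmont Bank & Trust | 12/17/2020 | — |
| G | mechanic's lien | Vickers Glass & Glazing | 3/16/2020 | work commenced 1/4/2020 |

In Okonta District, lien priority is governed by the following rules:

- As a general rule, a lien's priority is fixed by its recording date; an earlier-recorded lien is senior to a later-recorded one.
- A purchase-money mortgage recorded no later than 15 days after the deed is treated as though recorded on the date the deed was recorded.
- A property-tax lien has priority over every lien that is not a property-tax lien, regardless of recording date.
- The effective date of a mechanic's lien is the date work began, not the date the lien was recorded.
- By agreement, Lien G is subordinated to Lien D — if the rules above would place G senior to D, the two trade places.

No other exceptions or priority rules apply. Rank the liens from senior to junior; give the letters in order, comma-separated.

First, effective dates: B missed the 15-day window (206 days after the deed), so its recording date stands; E relates back to 2/19/2021 (work commenced); G is treated as recorded 1/4/2020, the work-commencement date.
D is a property-tax lien and takes priority over every other lien.
Among the remaining liens, by effective date: G (1/4/2020), F (12/17/2020), A (1/5/2021), C (1/28/2021), E (2/19/2021), B (2/26/2021).
Since G is not senior to D, the subordination leaves the order unchanged.

D, G, F, A, C, E, B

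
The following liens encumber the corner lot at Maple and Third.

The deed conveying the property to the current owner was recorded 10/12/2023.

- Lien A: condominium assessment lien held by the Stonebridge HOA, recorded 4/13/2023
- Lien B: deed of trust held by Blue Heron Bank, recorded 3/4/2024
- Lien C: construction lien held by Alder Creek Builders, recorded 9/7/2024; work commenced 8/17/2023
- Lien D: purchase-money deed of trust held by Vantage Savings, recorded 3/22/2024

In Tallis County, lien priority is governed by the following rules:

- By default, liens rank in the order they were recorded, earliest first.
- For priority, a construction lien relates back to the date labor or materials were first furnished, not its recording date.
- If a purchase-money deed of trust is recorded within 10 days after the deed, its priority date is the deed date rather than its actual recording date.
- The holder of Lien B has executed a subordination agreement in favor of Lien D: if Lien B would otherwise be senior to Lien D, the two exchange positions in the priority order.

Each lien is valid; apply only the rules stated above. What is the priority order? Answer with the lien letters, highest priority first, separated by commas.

A, C, D, B

First, effective dates: C relates back to 8/17/2023 (work commenced); D was recorded 162 days after the deed, outside the 10-day window, so it keeps its recording date.
Ordering by effective date: A (4/13/2023), C (8/17/2023), B (3/4/2024), D (3/22/2024).
B is senior to D before the subordination, so the two trade places.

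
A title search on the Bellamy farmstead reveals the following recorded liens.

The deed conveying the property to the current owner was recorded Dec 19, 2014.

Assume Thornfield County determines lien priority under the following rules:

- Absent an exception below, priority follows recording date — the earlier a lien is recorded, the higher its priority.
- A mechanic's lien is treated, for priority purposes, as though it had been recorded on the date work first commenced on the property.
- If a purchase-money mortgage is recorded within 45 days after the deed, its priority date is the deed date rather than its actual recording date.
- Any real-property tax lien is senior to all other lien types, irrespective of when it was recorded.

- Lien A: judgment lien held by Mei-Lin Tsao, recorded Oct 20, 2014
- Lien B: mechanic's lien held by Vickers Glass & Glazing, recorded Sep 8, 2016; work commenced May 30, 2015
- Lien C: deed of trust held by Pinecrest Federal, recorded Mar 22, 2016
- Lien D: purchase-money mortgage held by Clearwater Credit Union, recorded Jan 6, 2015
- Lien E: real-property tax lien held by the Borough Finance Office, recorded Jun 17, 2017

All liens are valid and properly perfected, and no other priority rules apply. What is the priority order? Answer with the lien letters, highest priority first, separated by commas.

Effective dates after the stated exceptions: B is treated as recorded May 30, 2015, the work-commencement date; D's effective date is the deed date, Dec 19, 2014.
As a real-property tax lien, E is senior to every other lien.
Ordering the rest by effective date: A (Oct 20, 2014), D (Dec 19, 2014), B (May 30, 2015), C (Mar 22, 2016).

E, A, D, B, C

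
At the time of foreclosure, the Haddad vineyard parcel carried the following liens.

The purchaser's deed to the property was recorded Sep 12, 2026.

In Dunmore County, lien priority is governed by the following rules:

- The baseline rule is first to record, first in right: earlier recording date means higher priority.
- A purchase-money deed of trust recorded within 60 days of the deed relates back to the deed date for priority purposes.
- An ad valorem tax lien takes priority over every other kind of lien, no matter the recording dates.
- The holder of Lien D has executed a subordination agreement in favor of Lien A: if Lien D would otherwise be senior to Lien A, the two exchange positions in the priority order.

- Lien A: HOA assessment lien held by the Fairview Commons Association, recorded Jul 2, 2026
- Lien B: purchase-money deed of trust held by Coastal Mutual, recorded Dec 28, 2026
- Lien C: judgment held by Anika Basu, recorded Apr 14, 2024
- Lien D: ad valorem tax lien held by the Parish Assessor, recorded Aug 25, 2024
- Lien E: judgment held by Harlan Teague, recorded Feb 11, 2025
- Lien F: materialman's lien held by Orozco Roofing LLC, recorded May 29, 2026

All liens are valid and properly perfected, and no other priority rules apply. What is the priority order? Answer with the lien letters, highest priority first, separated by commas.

Effective dates: B was recorded 107 days after the deed — beyond 60 days — so no relation-back applies.
As an ad valorem tax lien, D is senior to every other lien.
Ordering the rest by effective date: C (Apr 14, 2024), E (Feb 11, 2025), F (May 29, 2026), A (Jul 2, 2026), B (Dec 28, 2026).
D would otherwise be senior to A, so under the subordination agreement D and A exchange positions.

A, C, E, F, D, B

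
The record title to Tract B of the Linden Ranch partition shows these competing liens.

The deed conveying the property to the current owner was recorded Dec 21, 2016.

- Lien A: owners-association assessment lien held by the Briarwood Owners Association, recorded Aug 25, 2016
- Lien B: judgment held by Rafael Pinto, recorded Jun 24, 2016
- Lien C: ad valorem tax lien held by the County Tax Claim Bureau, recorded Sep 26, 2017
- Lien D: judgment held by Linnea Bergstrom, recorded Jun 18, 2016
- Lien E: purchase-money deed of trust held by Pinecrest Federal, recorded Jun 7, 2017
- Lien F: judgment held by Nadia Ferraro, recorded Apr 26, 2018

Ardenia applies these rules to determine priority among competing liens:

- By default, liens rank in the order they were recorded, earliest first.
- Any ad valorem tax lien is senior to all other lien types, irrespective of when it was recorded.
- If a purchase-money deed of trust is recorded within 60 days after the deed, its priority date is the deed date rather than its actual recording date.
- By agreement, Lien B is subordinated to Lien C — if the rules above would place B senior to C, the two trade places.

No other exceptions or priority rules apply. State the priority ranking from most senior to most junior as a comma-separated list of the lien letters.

Effective dates: E missed the 60-day window (168 days after the deed), so its recording date stands.
As an ad valorem tax lien, C is senior to every other lien.
Among the remaining liens, by effective date: D (Jun 18, 2016), B (Jun 24, 2016), A (Aug 25, 2016), E (Jun 7, 2017), F (Apr 26, 2018).
B is already junior to C, so the subordination agreement changes nothing.

C, D, B, A, E, F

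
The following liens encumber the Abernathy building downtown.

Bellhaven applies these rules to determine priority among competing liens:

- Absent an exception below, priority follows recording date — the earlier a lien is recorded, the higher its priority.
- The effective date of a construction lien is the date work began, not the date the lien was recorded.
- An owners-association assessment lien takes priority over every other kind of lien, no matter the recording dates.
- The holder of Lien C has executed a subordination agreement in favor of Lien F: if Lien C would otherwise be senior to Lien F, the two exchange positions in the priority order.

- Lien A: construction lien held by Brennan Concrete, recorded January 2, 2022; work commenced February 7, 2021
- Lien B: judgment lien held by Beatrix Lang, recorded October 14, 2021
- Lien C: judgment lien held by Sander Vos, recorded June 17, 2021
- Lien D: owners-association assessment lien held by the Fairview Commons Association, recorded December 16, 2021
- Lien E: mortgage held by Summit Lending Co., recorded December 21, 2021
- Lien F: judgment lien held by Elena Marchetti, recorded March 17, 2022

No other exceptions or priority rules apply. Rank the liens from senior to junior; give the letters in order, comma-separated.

D, A, F, B, E, C

First, effective dates: A's effective date is February 7, 2021, when work began.
D, as an owners-association assessment lien, has superpriority and ranks first.
Among the remaining liens, by effective date: A (February 7, 2021), C (June 17, 2021), B (October 14, 2021), E (December 21, 2021), F (March 17, 2022).
C is senior to F before the subordination, so the two trade places.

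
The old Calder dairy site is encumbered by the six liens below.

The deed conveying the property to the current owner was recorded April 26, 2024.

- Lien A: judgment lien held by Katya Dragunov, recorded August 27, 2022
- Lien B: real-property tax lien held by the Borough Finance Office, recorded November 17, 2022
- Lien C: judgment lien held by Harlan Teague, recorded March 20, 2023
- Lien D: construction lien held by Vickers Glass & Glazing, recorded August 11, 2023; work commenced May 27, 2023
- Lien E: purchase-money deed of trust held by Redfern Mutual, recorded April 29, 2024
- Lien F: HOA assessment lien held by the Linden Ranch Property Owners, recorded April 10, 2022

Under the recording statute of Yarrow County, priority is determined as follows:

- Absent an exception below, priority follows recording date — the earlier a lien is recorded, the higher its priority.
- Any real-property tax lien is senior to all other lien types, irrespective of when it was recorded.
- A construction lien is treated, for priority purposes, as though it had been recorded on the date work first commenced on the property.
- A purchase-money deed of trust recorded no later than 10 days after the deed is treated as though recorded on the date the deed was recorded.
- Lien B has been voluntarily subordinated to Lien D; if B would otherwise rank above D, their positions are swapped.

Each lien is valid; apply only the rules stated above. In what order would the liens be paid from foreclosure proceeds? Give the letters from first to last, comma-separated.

D, F, A, C, B, E

Effective dates: D relates back to May 27, 2023 (work commenced); E relates back to the deed date April 26, 2024.
B, as a real-property tax lien, has superpriority and ranks first.
The other liens, earliest effective date first: F (April 10, 2022), A (August 27, 2022), C (March 20, 2023), D (May 27, 2023), E (April 26, 2024).
B is senior to D before the subordination, so the two trade places.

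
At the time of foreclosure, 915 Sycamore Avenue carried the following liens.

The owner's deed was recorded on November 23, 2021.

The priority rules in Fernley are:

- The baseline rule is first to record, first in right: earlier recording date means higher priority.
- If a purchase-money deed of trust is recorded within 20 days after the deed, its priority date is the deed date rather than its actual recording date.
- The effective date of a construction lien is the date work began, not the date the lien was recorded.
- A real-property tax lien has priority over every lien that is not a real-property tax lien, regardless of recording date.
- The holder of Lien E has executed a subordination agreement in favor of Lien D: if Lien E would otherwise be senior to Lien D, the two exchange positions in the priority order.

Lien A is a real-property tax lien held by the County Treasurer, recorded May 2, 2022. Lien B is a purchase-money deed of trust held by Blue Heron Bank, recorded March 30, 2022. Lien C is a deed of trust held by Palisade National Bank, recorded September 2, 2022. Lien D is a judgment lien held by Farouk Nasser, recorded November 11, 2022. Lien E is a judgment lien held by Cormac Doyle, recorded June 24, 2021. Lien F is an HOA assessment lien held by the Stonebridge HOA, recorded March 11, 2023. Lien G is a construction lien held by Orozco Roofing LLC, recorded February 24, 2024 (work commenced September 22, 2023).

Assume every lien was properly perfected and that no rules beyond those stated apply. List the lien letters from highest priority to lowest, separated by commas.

A, D, B, C, E, F, G

Effective dates after the stated exceptions: B was recorded 127 days after the deed, outside the 20-day window, so it keeps its recording date; G relates back to September 22, 2023 (work commenced).
A is a real-property tax lien, so it outranks all other liens regardless of date.
Remaining liens by effective date: E (June 24, 2021), B (March 30, 2022), C (September 2, 2022), D (November 11, 2022), F (March 11, 2023), G (September 22, 2023).
The subordination applies — E was senior to D — so E and D swap.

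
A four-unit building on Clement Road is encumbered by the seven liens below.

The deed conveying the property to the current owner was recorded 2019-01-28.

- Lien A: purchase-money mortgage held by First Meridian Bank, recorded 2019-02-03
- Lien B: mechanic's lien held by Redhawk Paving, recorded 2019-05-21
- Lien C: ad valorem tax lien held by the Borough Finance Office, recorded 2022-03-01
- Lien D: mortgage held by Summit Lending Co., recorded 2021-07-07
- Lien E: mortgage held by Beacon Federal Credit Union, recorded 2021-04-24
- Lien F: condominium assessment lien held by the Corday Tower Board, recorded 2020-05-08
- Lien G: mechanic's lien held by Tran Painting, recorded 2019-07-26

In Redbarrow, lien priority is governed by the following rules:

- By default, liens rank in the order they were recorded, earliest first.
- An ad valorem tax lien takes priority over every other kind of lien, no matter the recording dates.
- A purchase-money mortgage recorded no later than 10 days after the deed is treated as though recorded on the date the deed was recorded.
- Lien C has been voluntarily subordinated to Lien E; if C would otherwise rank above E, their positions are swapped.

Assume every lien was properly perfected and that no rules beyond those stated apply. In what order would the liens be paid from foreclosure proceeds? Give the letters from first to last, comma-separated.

E, A, B, G, F, C, D

Adjusting effective dates: A was recorded within the 10-day window, so its effective date is the deed date 2019-01-28.
As an ad valorem tax lien, C is senior to every other lien.
Ordering the rest by effective date: A (2019-01-28), B (2019-05-21), G (2019-07-26), F (2020-05-08), E (2021-04-24), D (2021-07-07).
The subordination applies — C was senior to E — so C and E swap.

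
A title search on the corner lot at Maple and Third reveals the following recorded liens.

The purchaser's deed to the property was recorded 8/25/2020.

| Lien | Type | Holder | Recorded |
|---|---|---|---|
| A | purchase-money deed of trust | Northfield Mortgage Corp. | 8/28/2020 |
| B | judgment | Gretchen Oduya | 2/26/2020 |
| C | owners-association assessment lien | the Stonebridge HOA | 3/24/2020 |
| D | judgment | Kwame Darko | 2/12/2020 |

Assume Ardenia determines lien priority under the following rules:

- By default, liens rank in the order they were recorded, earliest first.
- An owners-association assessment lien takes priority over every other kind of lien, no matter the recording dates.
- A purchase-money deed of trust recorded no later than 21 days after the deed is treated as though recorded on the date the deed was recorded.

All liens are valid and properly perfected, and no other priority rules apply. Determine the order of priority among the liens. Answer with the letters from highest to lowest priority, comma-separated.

Effective dates: A relates back to the deed date 8/25/2020.
C is an owners-association assessment lien, so it outranks all other liens regardless of date.
Remaining liens by effective date: D (2/12/2020), B (2/26/2020), A (8/25/2020).

C, D, B, A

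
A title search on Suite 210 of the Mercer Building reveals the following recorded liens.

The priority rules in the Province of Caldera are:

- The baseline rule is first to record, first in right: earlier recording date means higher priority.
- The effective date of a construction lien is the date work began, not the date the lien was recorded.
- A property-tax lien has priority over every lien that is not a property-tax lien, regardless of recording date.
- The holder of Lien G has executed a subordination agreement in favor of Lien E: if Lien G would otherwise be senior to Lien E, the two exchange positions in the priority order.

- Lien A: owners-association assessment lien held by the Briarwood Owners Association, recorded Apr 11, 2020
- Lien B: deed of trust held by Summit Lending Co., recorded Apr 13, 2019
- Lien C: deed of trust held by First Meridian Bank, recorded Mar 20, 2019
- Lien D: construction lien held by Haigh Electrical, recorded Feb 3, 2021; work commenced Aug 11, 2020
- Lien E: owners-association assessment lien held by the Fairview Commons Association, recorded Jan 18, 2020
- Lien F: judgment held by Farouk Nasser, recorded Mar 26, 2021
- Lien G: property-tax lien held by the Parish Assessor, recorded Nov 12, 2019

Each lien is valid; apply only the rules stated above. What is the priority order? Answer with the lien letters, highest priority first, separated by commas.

E, C, B, G, A, D, F

Adjusting effective dates: D is treated as recorded Aug 11, 2020, the work-commencement date.
G, as a property-tax lien, has superpriority and ranks first.
Remaining liens by effective date: C (Mar 20, 2019), B (Apr 13, 2019), E (Jan 18, 2020), A (Apr 11, 2020), D (Aug 11, 2020), F (Mar 26, 2021).
G is senior to E before the subordination, so the two trade places.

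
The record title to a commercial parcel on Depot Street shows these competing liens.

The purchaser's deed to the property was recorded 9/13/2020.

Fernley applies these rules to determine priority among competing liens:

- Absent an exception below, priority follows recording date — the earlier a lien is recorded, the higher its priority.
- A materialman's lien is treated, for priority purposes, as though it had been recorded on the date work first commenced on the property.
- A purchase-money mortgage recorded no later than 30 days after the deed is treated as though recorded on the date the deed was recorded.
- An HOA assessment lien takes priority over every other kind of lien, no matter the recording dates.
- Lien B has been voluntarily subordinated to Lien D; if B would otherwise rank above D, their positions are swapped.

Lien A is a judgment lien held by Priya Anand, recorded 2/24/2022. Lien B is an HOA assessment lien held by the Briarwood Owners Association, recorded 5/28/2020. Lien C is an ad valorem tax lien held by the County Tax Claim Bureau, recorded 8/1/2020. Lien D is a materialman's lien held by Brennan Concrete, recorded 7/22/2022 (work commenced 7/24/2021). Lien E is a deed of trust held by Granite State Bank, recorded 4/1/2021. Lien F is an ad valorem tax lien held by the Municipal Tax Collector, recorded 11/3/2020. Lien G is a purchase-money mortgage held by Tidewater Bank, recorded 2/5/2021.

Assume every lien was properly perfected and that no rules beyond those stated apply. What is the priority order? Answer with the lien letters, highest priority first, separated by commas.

First, effective dates: D relates back to 7/24/2021 (work commenced); G missed the 30-day window (145 days after the deed), so its recording date stands.
B is an HOA assessment lien and takes priority over every other lien.
Remaining liens by effective date: C (8/1/2020), F (11/3/2020), G (2/5/2021), E (4/1/2021), D (7/24/2021), A (2/24/2022).
Because B would otherwise rank above D, the subordination swaps them.

D, C, F, G, E, B, A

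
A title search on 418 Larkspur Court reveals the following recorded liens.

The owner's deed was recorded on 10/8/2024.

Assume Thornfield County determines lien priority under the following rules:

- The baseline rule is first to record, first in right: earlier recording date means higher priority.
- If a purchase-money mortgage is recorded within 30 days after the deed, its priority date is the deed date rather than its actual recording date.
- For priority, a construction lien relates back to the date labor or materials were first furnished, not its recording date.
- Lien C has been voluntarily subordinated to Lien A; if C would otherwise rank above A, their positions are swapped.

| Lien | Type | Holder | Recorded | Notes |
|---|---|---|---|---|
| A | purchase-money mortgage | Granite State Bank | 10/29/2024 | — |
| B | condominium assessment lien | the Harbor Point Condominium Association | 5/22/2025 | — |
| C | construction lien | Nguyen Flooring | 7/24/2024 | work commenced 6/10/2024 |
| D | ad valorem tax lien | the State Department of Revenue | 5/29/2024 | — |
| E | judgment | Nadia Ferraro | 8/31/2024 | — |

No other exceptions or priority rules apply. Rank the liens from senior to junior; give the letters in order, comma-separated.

Effective dates after the stated exceptions: A's effective date is the deed date, 10/8/2024; C relates back to 6/10/2024 (work commenced).
Ordering by effective date: D (5/29/2024), C (6/10/2024), E (8/31/2024), A (10/8/2024), B (5/22/2025).
C is senior to A before the subordination, so the two trade places.

D, A, E, C, B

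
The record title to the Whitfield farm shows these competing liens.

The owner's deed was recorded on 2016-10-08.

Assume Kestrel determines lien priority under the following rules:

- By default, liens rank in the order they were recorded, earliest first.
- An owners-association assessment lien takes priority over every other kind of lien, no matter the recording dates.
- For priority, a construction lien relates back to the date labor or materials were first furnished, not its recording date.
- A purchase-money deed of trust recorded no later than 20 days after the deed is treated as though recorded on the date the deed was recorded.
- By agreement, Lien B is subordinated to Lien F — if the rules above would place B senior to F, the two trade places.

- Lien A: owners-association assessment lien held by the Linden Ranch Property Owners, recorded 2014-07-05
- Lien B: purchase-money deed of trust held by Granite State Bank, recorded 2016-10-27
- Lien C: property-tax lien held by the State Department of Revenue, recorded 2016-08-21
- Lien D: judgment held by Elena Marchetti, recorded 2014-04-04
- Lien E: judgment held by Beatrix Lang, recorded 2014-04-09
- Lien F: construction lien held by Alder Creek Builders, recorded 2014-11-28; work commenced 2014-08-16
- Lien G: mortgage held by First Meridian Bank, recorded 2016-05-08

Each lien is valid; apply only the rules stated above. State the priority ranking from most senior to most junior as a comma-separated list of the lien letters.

A, D, E, F, G, C, B

Adjusting effective dates: B was recorded within the 20-day window, so its effective date is the deed date 2016-10-08; F relates back to 2014-08-16 (work commenced).
As an owners-association assessment lien, A is senior to every other lien.
Among the remaining liens, by effective date: D (2014-04-04), E (2014-04-09), F (2014-08-16), G (2016-05-08), C (2016-08-21), B (2016-10-08).
B is already junior to F, so the subordination agreement changes nothing.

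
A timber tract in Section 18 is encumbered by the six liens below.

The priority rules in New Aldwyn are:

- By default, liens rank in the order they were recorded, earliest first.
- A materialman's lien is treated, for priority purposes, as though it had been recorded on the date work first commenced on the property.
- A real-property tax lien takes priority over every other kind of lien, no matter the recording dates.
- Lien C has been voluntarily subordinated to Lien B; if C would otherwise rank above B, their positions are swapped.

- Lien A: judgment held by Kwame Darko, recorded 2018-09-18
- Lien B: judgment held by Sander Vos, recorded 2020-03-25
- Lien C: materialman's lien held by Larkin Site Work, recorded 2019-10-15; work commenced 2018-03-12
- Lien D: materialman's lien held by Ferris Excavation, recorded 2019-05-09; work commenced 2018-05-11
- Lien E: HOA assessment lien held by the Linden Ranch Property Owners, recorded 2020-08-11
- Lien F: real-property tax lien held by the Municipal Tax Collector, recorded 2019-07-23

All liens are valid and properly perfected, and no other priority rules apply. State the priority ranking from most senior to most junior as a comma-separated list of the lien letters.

F, B, D, A, C, E

Effective dates: C is treated as recorded 2018-03-12, the work-commencement date; D relates back to 2018-05-11 (work commenced).
As a real-property tax lien, F is senior to every other lien.
Ordering the rest by effective date: C (2018-03-12), D (2018-05-11), A (2018-09-18), B (2020-03-25), E (2020-08-11).
Because C would otherwise rank above B, the subordination swaps them.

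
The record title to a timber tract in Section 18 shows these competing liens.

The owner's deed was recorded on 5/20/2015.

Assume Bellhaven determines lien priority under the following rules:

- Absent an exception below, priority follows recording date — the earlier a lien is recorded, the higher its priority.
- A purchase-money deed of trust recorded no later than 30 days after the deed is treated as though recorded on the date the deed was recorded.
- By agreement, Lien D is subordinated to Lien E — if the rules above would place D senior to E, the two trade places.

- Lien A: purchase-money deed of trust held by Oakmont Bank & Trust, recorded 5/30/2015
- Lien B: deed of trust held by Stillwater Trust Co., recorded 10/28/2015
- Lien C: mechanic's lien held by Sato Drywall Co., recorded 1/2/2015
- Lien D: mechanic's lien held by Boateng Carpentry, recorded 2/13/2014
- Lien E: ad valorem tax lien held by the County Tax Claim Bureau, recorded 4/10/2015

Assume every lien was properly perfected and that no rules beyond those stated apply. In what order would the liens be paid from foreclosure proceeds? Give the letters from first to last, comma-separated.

E, C, D, A, B

Effective dates: A relates back to the deed date 5/20/2015.
By effective date: D (2/13/2014), C (1/2/2015), E (4/10/2015), A (5/20/2015), B (10/28/2015).
D would otherwise be senior to E, so under the subordination agreement D and E exchange positions.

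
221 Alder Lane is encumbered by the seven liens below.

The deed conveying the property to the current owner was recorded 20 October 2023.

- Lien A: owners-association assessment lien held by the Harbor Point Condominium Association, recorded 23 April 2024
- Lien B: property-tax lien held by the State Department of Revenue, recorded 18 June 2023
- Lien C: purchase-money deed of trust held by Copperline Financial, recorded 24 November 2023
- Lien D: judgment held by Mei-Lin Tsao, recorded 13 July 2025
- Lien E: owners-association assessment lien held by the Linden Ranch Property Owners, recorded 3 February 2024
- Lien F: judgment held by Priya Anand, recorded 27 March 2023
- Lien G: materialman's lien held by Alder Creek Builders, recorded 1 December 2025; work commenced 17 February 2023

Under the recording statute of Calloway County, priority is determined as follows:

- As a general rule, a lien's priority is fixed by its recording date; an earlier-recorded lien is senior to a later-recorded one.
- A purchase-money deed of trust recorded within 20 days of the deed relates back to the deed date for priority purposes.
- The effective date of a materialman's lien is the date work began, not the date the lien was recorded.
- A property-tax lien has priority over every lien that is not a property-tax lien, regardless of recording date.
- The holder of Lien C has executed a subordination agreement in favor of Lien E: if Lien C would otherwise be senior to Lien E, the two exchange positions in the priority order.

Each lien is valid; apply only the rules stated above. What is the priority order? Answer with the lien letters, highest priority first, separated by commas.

Effective dates after the stated exceptions: C was recorded 35 days after the deed — beyond 20 days — so no relation-back applies; G's effective date is 17 February 2023, when work began.
As a property-tax lien, B is senior to every other lien.
The other liens, earliest effective date first: G (17 February 2023), F (27 March 2023), C (24 November 2023), E (3 February 2024), A (23 April 2024), D (13 July 2025).
Because C would otherwise rank above E, the subordination swaps them.

B, G, F, E, C, A, D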